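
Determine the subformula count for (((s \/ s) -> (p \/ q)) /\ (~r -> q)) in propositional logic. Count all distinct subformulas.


Formula: (((s \/ s) -> (p \/ q)) /\ (~r -> q))
Subformulas found:
  1. q
  2. s
  3. r
  4. p
  5. ~r
  6. (s \/ s)
  7. (p \/ q)
  8. (~r -> q)
  9. ((s \/ s) -> (p \/ q))
  10. (((s \/ s) -> (p \/ q)) /\ (~r -> q))
Total distinct subformulas = 10

10


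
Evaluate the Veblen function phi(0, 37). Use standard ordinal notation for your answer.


phi(0, 37):
phi(0, beta) = omega^beta by definition.
phi(0, 37) = omega^37

omega^37


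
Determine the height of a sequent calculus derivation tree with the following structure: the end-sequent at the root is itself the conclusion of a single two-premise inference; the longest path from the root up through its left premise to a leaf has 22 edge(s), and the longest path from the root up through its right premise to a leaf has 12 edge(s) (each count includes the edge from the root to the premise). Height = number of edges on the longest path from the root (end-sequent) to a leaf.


Longest path through the left premise: 22 edges (measured from the branching sequent)
Longest path through the right premise: 12 edges
Height of the subtree rooted at the branching sequent: max(22, 12) = 22
The branching sequent is the root itself.
Total height = 22

22


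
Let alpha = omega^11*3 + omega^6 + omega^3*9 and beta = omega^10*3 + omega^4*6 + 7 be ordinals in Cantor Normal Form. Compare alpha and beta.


Compare term by term from highest exponent:
alpha = omega^11*3 + omega^6 + omega^3*9
beta = omega^10*3 + omega^4*6 + 7
Term 1: alpha has omega^11*3, beta has omega^10*3
Term 2: alpha has omega^6*1, beta has omega^4*6
Term 3: alpha has omega^3*9, beta has omega^0*7
Result: alpha > beta

alpha > beta


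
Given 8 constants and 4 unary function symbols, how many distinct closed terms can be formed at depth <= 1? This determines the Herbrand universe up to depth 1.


Herbrand terms by depth:
Depth 0: 8 constants
Depth 1: 32 new terms (running total: 40)
Total distinct ground terms = 40

40


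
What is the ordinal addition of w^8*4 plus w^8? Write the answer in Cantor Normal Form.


Ordinal addition w^8*4 + w^8:
Both terms have the same exponent 8.
w^e*c + w^e*d = w^e*(c+d).
Result = w^8*(4+1) = w^8*5

w^8*5


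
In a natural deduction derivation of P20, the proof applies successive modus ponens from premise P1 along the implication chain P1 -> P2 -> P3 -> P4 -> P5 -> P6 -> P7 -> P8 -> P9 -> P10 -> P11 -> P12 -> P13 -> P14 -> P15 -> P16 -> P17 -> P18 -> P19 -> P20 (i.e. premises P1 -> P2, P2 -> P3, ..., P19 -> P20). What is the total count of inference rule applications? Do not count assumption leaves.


We have a chain: P1 -> P2 -> P3 -> P4 -> P5 -> P6 -> P7 -> P8 -> P9 -> P10 -> P11 -> P12 -> P13 -> P14 -> P15 -> P16 -> P17 -> P18 -> P19 -> P20.
Each modus ponens application produces the next variable.
The chain has 20 propositions, so 20-1 = 19 modus ponens steps.
Total inference nodes = 19

19


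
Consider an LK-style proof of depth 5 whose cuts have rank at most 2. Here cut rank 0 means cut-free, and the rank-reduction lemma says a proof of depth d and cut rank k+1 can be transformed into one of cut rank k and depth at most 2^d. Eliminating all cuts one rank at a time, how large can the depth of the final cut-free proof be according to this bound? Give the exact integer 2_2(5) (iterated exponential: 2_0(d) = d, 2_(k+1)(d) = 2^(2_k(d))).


Each rank reduction sends depth d to at most 2^d; cut rank r needs r reductions.
2_0(5) = 5
2_1(5) = 2^5 = 32
2_2(5) = 2^32 = 4294967296
Cut-free depth bound = 4294967296

4294967296


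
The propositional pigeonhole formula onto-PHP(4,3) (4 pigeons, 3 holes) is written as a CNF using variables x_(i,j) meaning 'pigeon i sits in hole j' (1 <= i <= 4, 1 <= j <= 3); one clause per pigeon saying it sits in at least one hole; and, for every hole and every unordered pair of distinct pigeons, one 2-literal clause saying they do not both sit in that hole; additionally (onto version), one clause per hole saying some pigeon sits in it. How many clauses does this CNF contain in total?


onto-PHP(4,3): 4 pigeons, 3 holes, 4*3 = 12 variables.
- pigeon clauses: one per pigeon -> 4 clauses
- hole clauses: 3 holes * C(4,2) = 3 * 6 -> 18 clauses
- onto clauses: one per hole -> 3 clauses
Total clauses = 4 + 18 + 3 = 25

25


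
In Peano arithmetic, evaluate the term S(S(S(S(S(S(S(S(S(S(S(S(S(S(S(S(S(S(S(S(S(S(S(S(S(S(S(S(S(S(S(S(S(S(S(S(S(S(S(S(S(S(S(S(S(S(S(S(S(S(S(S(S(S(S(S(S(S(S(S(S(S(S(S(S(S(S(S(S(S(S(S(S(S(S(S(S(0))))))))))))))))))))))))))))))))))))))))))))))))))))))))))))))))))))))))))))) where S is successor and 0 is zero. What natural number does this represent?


Counting successors applied to 0:
77 applications of S to 0 = 77

77


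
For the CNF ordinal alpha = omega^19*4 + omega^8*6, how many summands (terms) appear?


CNF: omega^19*4 + omega^8*6
Count the summands separated by '+':
  term 1: omega^19*4
  term 2: omega^8*6
Total terms = 2

2


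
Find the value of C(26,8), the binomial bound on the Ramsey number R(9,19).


R(9,19) <= C(9+19-2, 9-1) = C(26, 8)
C(26, 8) = 26! / (8! * 18!)
= 1562275

1562275


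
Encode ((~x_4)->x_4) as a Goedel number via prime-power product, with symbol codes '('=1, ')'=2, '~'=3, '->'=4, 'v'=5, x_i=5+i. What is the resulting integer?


Formula: ((~x_4)->x_4)
Symbol codes: [1, 1, 3, 9, 2, 4, 9, 2]
Primes: [2, 3, 5, 7, 11, 13, 17, 19]
p_1^1 = 2^1 = 2
p_2^1 = 3^1 = 3
p_3^3 = 5^3 = 125
p_4^9 = 7^9 = 40353607
p_5^2 = 11^2 = 121
p_6^4 = 13^4 = 28561
p_7^9 = 17^9 = 118587876497
p_8^2 = 19^2 = 361
Product = 4477647462334711002605646629250

4477647462334711002605646629250


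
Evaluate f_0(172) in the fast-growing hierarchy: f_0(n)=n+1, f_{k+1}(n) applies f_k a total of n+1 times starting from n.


f_0(172) = 172 + 1 = 173

173


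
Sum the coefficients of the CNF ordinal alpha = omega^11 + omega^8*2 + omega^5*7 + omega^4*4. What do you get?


CNF: omega^11 + omega^8*2 + omega^5*7 + omega^4*4
Coefficients: 1 + 2 + 7 + 4 = 14

14


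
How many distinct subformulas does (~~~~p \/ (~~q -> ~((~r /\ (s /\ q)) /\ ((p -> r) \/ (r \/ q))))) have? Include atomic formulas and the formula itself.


Formula: (~~~~p \/ (~~q -> ~((~r /\ (s /\ q)) /\ ((p -> r) \/ (r \/ q)))))
Subformulas found:
  1. r
  2. q
  3. s
  4. p
  5. ~p
  6. ~r
  7. ~q
  8. ~~p
  9. ~~q
  10. ~~~p
  11. ~~~~p
  12. (s /\ q)
  13. (r \/ q)
  14. (p -> r)
  15. (~r /\ (s /\ q))
  16. ((p -> r) \/ (r \/ q))
  17. ((~r /\ (s /\ q)) /\ ((p -> r) \/ (r \/ q)))
  18. ~((~r /\ (s /\ q)) /\ ((p -> r) \/ (r \/ q)))
  19. (~~q -> ~((~r /\ (s /\ q)) /\ ((p -> r) \/ (r \/ q))))
  20. (~~~~p \/ (~~q -> ~((~r /\ (s /\ q)) /\ ((p -> r) \/ (r \/ q)))))
Total distinct subformulas = 20

20


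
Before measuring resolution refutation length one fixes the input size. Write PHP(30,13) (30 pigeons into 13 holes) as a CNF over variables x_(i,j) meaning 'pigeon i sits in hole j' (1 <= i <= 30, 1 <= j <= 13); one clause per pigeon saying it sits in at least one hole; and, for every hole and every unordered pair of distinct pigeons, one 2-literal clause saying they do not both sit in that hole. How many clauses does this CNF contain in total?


PHP(30,13): 30 pigeons, 13 holes, 30*13 = 390 variables.
- pigeon clauses: one per pigeon -> 30 clauses
- hole clauses: 13 holes * C(30,2) = 13 * 435 -> 5655 clauses
Total clauses = 30 + 5655 = 5685

5685


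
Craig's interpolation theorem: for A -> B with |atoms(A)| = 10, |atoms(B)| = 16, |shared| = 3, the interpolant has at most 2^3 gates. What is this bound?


Shared atoms = 3
Craig interpolant size bound = 2^3
= 8

8


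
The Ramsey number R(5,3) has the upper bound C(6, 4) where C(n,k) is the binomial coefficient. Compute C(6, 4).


R(5,3) <= C(5+3-2, 5-1) = C(6, 4)
C(6, 4) = 6! / (4! * 2!)
= 15

15


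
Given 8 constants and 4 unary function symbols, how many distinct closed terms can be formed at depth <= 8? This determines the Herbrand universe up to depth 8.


Herbrand terms by depth:
Depth 0: 8 constants
Depth 1: 32 new terms (running total: 40)
Depth 2: 128 new terms (running total: 168)
Depth 3: 512 new terms (running total: 680)
Depth 4: 2048 new terms (running total: 2728)
Depth 5: 8192 new terms (running total: 10920)
Depth 6: 32768 new terms (running total: 43688)
Depth 7: 131072 new terms (running total: 174760)
Depth 8: 524288 new terms (running total: 699048)
Total distinct ground terms = 699048

699048


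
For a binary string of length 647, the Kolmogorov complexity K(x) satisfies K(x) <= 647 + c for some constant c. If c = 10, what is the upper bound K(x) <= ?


K(x) <= |x| + c = 647 + 10 = 657

657


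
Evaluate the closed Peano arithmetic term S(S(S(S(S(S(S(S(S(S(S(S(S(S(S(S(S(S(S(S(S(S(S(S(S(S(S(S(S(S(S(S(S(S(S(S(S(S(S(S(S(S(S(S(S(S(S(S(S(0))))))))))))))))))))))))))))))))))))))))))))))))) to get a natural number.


Counting successors applied to 0:
49 applications of S to 0 = 49

49


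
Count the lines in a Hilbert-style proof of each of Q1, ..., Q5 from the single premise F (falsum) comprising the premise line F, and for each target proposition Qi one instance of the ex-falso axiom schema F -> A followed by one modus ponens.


Ex falso, line by line:
- 1 premise line (F)
- 5 targets, each needing 1 axiom instance (F -> Qi) + 1 MP = 2 lines: 2 * 5 = 10
Total = 1 + 10 = 11 lines.

11


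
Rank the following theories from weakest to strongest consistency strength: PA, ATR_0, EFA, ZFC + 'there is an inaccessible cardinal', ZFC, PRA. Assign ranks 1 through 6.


Ordering by consistency strength:
1. EFA
2. PRA
3. PA
4. ATR_0
5. ZFC
6. ZFC + 'there is an inaccessible cardinal'


PA=3, ATR_0=4, EFA=1, ZFC + 'there is an inaccessible cardinal'=6, ZFC=5, PRA=2


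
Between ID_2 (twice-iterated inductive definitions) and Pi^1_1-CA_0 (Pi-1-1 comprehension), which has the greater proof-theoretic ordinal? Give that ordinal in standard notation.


Proof-theoretic ordinal of ID_2 (twice-iterated inductive definitions): psi_0(epsilon_{Omega_2+1})
Proof-theoretic ordinal of Pi^1_1-CA_0 (Pi-1-1 comprehension): psi_0(Omega_omega)
Comparing: psi_0(epsilon_{Omega_2+1}) < psi_0(Omega_omega).
The larger ordinal is psi_0(Omega_omega) (from Pi^1_1-CA_0 (Pi-1-1 comprehension)).

psi_0(Omega_omega)


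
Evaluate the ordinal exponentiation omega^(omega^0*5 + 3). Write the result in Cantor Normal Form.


omega^(omega^0*5 + 3):
omega^0 = 1, so the exponent is 5 + 3 = 8 (finite ordinal addition).
Result = omega^8, already a single CNF term.

omega^8


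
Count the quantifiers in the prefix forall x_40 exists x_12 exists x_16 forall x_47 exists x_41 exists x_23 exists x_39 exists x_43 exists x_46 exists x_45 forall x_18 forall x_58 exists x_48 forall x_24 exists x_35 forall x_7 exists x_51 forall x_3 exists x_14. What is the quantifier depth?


Quantifier prefix has 19 quantifier symbols.
Quantifier depth = 19

19


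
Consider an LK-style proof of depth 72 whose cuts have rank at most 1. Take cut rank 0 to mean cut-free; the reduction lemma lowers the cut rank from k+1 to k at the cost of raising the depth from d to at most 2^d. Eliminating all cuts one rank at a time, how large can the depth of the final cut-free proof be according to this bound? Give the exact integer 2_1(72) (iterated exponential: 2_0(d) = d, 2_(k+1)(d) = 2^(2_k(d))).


Each rank reduction sends depth d to at most 2^d; cut rank r needs r reductions.
2_0(72) = 72
2_1(72) = 2^72 = 4722366482869645213696
Cut-free depth bound = 4722366482869645213696

4722366482869645213696


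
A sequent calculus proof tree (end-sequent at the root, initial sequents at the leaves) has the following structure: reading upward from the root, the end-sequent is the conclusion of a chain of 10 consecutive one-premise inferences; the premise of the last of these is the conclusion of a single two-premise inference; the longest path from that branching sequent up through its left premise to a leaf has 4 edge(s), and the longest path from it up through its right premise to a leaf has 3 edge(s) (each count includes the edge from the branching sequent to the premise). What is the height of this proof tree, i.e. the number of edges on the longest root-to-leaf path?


Longest path through the left premise: 4 edges (measured from the branching sequent)
Longest path through the right premise: 3 edges
Height of the subtree rooted at the branching sequent: max(4, 3) = 4
The branching sequent sits 10 edges above the root (the chain of one-premise inferences), so height = 4 + 10 = 14

14


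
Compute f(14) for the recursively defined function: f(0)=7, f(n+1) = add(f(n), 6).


f(0) = 7
f(1) = add(f(0), 6) = add(7, 6) = 13
f(2) = add(f(1), 6) = add(13, 6) = 19
f(3) = add(f(2), 6) = add(19, 6) = 25
f(4) = add(f(3), 6) = add(25, 6) = 31
f(5) = add(f(4), 6) = add(31, 6) = 37
f(6) = add(f(5), 6) = add(37, 6) = 43
f(7) = add(f(6), 6) = add(43, 6) = 49
f(8) = add(f(7), 6) = add(49, 6) = 55
f(9) = add(f(8), 6) = add(55, 6) = 61
f(10) = add(f(9), 6) = add(61, 6) = 67
f(11) = add(f(10), 6) = add(67, 6) = 73
f(12) = add(f(11), 6) = add(73, 6) = 79
f(13) = add(f(12), 6) = add(79, 6) = 85
f(14) = add(f(13), 6) = add(85, 6) = 91


91


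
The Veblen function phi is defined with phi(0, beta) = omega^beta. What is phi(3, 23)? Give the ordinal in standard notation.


phi(3, 23):
phi(3, beta) = eta_beta (the beta-th eta number, fixed point of zeta).
phi(3, 23) = eta_23

eta_23


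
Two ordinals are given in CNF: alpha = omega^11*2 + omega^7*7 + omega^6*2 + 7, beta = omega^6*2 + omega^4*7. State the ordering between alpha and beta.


Compare term by term from highest exponent:
alpha = omega^11*2 + omega^7*7 + omega^6*2 + 7
beta = omega^6*2 + omega^4*7
Term 1: alpha has omega^11*2, beta has omega^6*2
Term 2: alpha has omega^7*7, beta has omega^4*7
Term 3: alpha has omega^6*2, beta has omega^0*0
Term 4: alpha has omega^0*7, beta has omega^0*0
Result: alpha > beta

alpha > beta


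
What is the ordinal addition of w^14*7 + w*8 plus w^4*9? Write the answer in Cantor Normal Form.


Ordinal addition (w^14*7 + w*8) + w^4*9:
alpha's leading term has exponent 14 > beta's exponent 4, so it survives.
alpha's tail term has exponent 1 < beta's exponent 4, so it is absorbed by beta.
In ordinal addition, any term followed by a strictly larger-exponent term is absorbed.
Result = w^14*7 + w^4*9

w^14*7 + w^4*9


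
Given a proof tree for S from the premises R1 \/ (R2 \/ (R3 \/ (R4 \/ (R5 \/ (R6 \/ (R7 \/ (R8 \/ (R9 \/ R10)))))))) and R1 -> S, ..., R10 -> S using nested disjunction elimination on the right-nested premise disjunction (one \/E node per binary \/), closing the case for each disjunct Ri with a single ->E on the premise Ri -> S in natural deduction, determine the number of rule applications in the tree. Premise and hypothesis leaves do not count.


The premise R1 \/ (R2 \/ (R3 \/ (R4 \/ (R5 \/ (R6 \/ (R7 \/ (R8 \/ (R9 \/ R10)))))))) contains 10 disjuncts, hence 9 binary \/ connectives.
- Each binary \/ is eliminated once: 9 \/E nodes.
- Each of the 10 cases Ri derives S by one ->E with Ri -> S: 10 ->E nodes.
Total = 9 + 10 = 19

19


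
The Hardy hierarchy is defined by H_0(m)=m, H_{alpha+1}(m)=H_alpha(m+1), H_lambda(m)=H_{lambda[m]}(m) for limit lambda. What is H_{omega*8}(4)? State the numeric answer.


H_{omega*8}(4):
For the Hardy hierarchy, H_{omega*k}(n) = 2^k * n.
2^8 = 256.
256 * 4 = 1024

1024


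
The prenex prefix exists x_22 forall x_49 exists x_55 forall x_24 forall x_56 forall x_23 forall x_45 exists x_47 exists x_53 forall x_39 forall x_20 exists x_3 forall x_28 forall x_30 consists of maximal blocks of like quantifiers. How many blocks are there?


Alternations = 7.
Blocks = alternations + 1 = 8

8


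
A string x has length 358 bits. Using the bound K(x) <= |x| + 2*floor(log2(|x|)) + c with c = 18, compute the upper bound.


floor(log2(358)) = 8
2 * 8 = 16
K(x) <= 358 + 16 + 18 = 392

392


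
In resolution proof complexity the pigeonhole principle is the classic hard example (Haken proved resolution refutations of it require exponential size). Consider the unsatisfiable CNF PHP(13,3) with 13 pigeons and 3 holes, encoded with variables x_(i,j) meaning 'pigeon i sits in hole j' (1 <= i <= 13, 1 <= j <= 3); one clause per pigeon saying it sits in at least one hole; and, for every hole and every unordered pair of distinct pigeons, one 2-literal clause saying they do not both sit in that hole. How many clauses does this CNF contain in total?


PHP(13,3): 13 pigeons, 3 holes, 13*3 = 39 variables.
- pigeon clauses: one per pigeon -> 13 clauses
- hole clauses: 3 holes * C(13,2) = 3 * 78 -> 234 clauses
Total clauses = 13 + 234 = 247

247


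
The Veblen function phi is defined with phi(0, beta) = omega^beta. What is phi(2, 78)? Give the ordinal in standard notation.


phi(2, 78):
phi(2, beta) = zeta_beta (the beta-th zeta number, fixed point of epsilon).
phi(2, 78) = zeta_78

zeta_78


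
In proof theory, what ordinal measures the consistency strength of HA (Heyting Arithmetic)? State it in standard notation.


The proof-theoretic ordinal of HA (Heyting Arithmetic) is a standard result in ordinal analysis.
This ordinal is the supremum of order types of primitive recursive well-orderings
that the theory can prove to be well-ordered.
For HA (Heyting Arithmetic), the proof-theoretic ordinal is epsilon_0.

epsilon_0


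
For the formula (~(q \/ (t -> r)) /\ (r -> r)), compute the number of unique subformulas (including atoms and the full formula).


Formula: (~(q \/ (t -> r)) /\ (r -> r))
Subformulas found:
  1. q
  2. r
  3. t
  4. (r -> r)
  5. (t -> r)
  6. (q \/ (t -> r))
  7. ~(q \/ (t -> r))
  8. (~(q \/ (t -> r)) /\ (r -> r))
Total distinct subformulas = 8

8


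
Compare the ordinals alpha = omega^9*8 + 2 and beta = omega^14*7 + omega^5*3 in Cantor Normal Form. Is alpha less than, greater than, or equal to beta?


Compare term by term from highest exponent:
alpha = omega^9*8 + 2
beta = omega^14*7 + omega^5*3
Term 1: alpha has omega^9*8, beta has omega^14*7
Term 2: alpha has omega^0*2, beta has omega^5*3
Result: alpha < beta

alpha < beta


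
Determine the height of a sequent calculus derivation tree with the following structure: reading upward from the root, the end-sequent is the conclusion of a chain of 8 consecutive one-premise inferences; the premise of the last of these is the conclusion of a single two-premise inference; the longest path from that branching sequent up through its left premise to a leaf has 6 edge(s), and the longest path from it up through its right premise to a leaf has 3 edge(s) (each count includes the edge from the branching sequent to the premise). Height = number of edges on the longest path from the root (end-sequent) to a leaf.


Longest path through the left premise: 6 edges (measured from the branching sequent)
Longest path through the right premise: 3 edges
Height of the subtree rooted at the branching sequent: max(6, 3) = 6
The branching sequent sits 8 edges above the root (the chain of one-premise inferences), so height = 6 + 8 = 14

14


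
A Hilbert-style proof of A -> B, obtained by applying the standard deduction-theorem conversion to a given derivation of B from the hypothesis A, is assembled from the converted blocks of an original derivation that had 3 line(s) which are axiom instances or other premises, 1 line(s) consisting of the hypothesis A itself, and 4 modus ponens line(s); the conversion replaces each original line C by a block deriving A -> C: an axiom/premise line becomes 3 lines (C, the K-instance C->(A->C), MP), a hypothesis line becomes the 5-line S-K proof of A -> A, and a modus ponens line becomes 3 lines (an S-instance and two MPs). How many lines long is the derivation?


Deduction-theorem conversion, block by block:
- 3 axiom/premise lines -> 3 lines each = 9
- 1 hypothesis lines -> 5 lines each (identity proof A->A) = 5
- 4 MP lines -> 3 lines each (S-instance, MP, MP) = 12
Total = 9 + 5 + 12 = 26 lines.

26


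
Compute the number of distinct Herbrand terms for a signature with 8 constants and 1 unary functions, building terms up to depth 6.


Herbrand terms by depth:
Depth 0: 8 constants
Depth 1: 8 new terms (running total: 16)
Depth 2: 8 new terms (running total: 24)
Depth 3: 8 new terms (running total: 32)
Depth 4: 8 new terms (running total: 40)
Depth 5: 8 new terms (running total: 48)
Depth 6: 8 new terms (running total: 56)
Total distinct ground terms = 56

56


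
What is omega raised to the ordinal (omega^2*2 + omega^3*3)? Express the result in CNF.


omega^(omega^2*2 + omega^3*3):
In ordinal addition a term is absorbed by a following term of strictly larger exponent: 2 < 3, so omega^2*2 + omega^3*3 = omega^3*3.
omega raised to a CNF ordinal is a single CNF term: Result = omega^(omega^3*3)

omega^(omega^3*3)


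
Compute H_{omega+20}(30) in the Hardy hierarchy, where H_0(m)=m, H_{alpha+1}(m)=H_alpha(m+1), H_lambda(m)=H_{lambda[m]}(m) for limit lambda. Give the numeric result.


H_{omega+20}(30):
Unwind the 20 successor steps: H_{omega+20}(30) = H_omega(30+20) = H_omega(50).
H_omega(m) = H_m(m) = m + m = 2m.
Result = 2 * 50 = 100

100


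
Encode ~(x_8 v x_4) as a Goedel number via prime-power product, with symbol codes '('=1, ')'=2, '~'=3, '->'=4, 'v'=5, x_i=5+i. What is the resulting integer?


Formula: ~(x_8 v x_4)
Symbol codes: [3, 1, 13, 5, 9, 2]
Primes: [2, 3, 5, 7, 11, 13]
p_1^3 = 2^3 = 8
p_2^1 = 3^1 = 3
p_3^13 = 5^13 = 1220703125
p_4^5 = 7^5 = 16807
p_5^9 = 11^9 = 2357947691
p_6^2 = 13^2 = 169
Product = 196215074308759365234375000

196215074308759365234375000


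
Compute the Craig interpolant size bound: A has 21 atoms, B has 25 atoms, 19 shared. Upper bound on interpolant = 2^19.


Shared atoms = 19
Craig interpolant size bound = 2^19
= 524288

524288


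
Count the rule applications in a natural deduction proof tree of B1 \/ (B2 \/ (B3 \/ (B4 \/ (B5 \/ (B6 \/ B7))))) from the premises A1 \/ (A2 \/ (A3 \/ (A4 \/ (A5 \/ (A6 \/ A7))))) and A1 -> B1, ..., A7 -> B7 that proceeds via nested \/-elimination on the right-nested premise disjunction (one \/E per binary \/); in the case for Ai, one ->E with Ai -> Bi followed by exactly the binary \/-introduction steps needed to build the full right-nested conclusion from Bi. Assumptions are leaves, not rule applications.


Constructive dilemma with 7 branches, all disjunctions right-nested:
- \/E: the premise has 6 binary \/, each eliminated once: 6 nodes.
- ->E: one per case (Ai with Ai -> Bi gives Bi): 7 nodes.
- \/I: in case i < n, Bi needs 1 step to form Bi \/ (B(i+1) \/ ...) and then i-1 steps to prepend B(i-1), ..., B1, i.e. i steps; in case i = n, B7 needs 6 prepend steps.
  \/I total = (1 + 2 + ... + 6) + 6 = 21 + 6 = 27 nodes.
Total = 6 + 7 + 27 = 40

40


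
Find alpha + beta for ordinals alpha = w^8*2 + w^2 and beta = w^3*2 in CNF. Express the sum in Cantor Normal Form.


Ordinal addition (w^8*2 + w^2) + w^3*2:
alpha's leading term has exponent 8 > beta's exponent 3, so it survives.
alpha's tail term has exponent 2 < beta's exponent 3, so it is absorbed by beta.
In ordinal addition, any term followed by a strictly larger-exponent term is absorbed.
Result = w^8*2 + w^3*2

w^8*2 + w^3*2


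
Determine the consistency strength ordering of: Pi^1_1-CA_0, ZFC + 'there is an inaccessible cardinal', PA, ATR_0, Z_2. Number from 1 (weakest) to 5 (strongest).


Ordering by consistency strength:
1. PA
2. ATR_0
3. Pi^1_1-CA_0
4. Z_2
5. ZFC + 'there is an inaccessible cardinal'


Pi^1_1-CA_0=3, ZFC + 'there is an inaccessible cardinal'=5, PA=1, ATR_0=2, Z_2=4


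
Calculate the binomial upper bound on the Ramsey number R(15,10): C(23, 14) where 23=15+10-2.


R(15,10) <= C(15+10-2, 15-1) = C(23, 14)
C(23, 14) = 23! / (14! * 9!)
= 817190

817190


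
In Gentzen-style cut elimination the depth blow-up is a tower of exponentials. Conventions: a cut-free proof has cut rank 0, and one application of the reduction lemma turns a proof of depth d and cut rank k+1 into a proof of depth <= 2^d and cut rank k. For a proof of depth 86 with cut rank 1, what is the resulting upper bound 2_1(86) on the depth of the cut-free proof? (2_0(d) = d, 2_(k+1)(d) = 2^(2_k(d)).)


Each rank reduction sends depth d to at most 2^d; cut rank r needs r reductions.
2_0(86) = 86
2_1(86) = 2^86 = 77371252455336267181195264
Cut-free depth bound = 77371252455336267181195264

77371252455336267181195264


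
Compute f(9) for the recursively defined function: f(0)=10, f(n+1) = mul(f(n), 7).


f(0) = 10
f(1) = mul(f(0), 7) = mul(10, 7) = 70
f(2) = mul(f(1), 7) = mul(70, 7) = 490
f(3) = mul(f(2), 7) = mul(490, 7) = 3430
f(4) = mul(f(3), 7) = mul(3430, 7) = 24010
f(5) = mul(f(4), 7) = mul(24010, 7) = 168070
f(6) = mul(f(5), 7) = mul(168070, 7) = 1176490
f(7) = mul(f(6), 7) = mul(1176490, 7) = 8235430
f(8) = mul(f(7), 7) = mul(8235430, 7) = 57648010
f(9) = mul(f(8), 7) = mul(57648010, 7) = 403536070


403536070


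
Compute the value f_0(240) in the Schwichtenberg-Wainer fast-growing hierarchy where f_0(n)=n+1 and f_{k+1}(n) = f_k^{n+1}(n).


f_0(240) = 240 + 1 = 241

241


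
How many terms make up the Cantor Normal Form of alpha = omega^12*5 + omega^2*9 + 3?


CNF: omega^12*5 + omega^2*9 + 3
Count the summands separated by '+':
  term 1: omega^12*5
  term 2: omega^2*9
  term 3: 3
Total terms = 3

3


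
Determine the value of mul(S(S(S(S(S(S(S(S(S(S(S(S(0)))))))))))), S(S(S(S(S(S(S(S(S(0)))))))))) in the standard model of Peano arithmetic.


mul(S^12(0), S^9(0)):
S^12(0) = 12
S^9(0) = 9
12 * 9 = 108

108


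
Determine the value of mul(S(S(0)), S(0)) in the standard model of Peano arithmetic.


mul(S^2(0), S^1(0)):
S^2(0) = 2
S^1(0) = 1
2 * 1 = 2

2


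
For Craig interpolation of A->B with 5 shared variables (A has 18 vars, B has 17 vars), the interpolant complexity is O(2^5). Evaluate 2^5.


Shared atoms = 5
Craig interpolant size bound = 2^5
= 32

32


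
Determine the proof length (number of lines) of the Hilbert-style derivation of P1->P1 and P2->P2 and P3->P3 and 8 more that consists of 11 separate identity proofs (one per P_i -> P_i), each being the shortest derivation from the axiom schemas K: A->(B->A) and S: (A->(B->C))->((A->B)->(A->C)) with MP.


The shortest proof of A->A from K and S in the Hilbert calculus has exactly 5 lines:
(1) K instance A->((A->A)->A), (2) S instance, (3) MP on 1,2, (4) K instance A->(A->A), (5) MP on 3,4.
For 11 independent identities: 11 * 5 = 55 lines total.

55


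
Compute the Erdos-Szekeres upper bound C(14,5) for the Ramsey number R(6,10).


R(6,10) <= C(6+10-2, 6-1) = C(14, 5)
C(14, 5) = 14! / (5! * 9!)
= 2002

2002


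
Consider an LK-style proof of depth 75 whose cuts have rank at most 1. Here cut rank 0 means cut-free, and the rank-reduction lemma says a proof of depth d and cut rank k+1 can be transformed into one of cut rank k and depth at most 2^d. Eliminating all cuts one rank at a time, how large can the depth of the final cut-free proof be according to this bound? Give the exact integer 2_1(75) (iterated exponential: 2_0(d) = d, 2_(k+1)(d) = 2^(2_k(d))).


Each rank reduction sends depth d to at most 2^d; cut rank r needs r reductions.
2_0(75) = 75
2_1(75) = 2^75 = 37778931862957161709568
Cut-free depth bound = 37778931862957161709568

37778931862957161709568


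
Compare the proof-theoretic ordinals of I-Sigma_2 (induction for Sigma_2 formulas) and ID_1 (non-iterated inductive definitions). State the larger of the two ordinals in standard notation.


Proof-theoretic ordinal of I-Sigma_2 (induction for Sigma_2 formulas): omega^(omega^omega)
Proof-theoretic ordinal of ID_1 (non-iterated inductive definitions): psi_0(epsilon_{Omega+1})
Comparing: omega^(omega^omega) < psi_0(epsilon_{Omega+1}).
The larger ordinal is psi_0(epsilon_{Omega+1}) (from ID_1 (non-iterated inductive definitions)).

psi_0(epsilon_{Omega+1})


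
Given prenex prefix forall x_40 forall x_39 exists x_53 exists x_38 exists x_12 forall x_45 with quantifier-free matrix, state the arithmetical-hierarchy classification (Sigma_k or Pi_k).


Leading quantifier is forall, so the class is Pi.
Number of quantifier blocks = alternations + 1 = 2 + 1 = 3.
Classification: Pi_3

Pi_3


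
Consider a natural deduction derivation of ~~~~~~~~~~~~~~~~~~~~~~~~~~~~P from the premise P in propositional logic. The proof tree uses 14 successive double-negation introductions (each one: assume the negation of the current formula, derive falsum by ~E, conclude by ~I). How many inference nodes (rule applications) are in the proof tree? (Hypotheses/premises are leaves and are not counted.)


Each double-negation introduction (from C infer ~~C) uses 2 inference nodes: one ~E (C and ~C give falsum) and one ~I (discharge ~C).
14 double negations = 14 * 2 = 28 inference nodes.

28


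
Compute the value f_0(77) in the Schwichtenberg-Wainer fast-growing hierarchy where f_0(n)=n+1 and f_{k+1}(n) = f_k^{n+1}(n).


f_0(77) = 77 + 1 = 78

78


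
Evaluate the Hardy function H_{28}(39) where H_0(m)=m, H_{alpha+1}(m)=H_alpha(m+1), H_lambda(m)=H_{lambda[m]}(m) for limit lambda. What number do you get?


H_28(39):
For finite ordinals k, H_k(n) = n + k (each successor step adds 1).
H_28(39) = 39 + 28 = 67

67


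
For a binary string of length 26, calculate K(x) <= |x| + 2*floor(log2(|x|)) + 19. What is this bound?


floor(log2(26)) = 4
2 * 4 = 8
K(x) <= 26 + 8 + 19 = 53

53


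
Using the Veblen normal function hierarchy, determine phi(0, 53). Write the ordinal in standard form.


phi(0, 53):
phi(0, beta) = omega^beta by definition.
phi(0, 53) = omega^53

omega^53


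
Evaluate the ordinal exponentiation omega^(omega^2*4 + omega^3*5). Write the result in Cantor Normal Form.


omega^(omega^2*4 + omega^3*5):
In ordinal addition a term is absorbed by a following term of strictly larger exponent: 2 < 3, so omega^2*4 + omega^3*5 = omega^3*5.
omega raised to a CNF ordinal is a single CNF term: Result = omega^(omega^3*5)

omega^(omega^3*5)


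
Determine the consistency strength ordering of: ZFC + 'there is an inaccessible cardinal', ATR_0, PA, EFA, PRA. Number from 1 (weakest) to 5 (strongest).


Ordering by consistency strength:
1. EFA
2. PRA
3. PA
4. ATR_0
5. ZFC + 'there is an inaccessible cardinal'


ZFC + 'there is an inaccessible cardinal'=5, ATR_0=4, PA=3, EFA=1, PRA=2


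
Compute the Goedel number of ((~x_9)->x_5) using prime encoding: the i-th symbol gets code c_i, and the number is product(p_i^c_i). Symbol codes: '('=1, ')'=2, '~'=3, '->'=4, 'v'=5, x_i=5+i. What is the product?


Formula: ((~x_9)->x_5)
Symbol codes: [1, 1, 3, 14, 2, 4, 10, 2]
Primes: [2, 3, 5, 7, 11, 13, 17, 19]
p_1^1 = 2^1 = 2
p_2^1 = 3^1 = 3
p_3^3 = 5^3 = 125
p_4^14 = 7^14 = 678223072849
p_5^2 = 11^2 = 121
p_6^4 = 13^4 = 28561
p_7^10 = 17^10 = 2015993900449
p_8^2 = 19^2 = 361
Product = 1279348955290811292953482749262680750

1279348955290811292953482749262680750


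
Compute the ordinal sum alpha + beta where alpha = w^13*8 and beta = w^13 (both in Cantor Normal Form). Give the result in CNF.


Ordinal addition w^13*8 + w^13:
Both terms have the same exponent 13.
w^e*c + w^e*d = w^e*(c+d).
Result = w^13*(8+1) = w^13*9

w^13*9


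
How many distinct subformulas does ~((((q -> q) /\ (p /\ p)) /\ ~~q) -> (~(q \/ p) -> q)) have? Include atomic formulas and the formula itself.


Formula: ~((((q -> q) /\ (p /\ p)) /\ ~~q) -> (~(q \/ p) -> q))
Subformulas found:
  1. q
  2. p
  3. ~q
  4. ~~q
  5. (q \/ p)
  6. (q -> q)
  7. (p /\ p)
  8. ~(q \/ p)
  9. (~(q \/ p) -> q)
  10. ((q -> q) /\ (p /\ p))
  11. (((q -> q) /\ (p /\ p)) /\ ~~q)
  12. ((((q -> q) /\ (p /\ p)) /\ ~~q) -> (~(q \/ p) -> q))
  13. ~((((q -> q) /\ (p /\ p)) /\ ~~q) -> (~(q \/ p) -> q))
Total distinct subformulas = 13

13


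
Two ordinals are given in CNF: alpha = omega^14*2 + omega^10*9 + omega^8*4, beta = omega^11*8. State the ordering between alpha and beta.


Compare term by term from highest exponent:
alpha = omega^14*2 + omega^10*9 + omega^8*4
beta = omega^11*8
Term 1: alpha has omega^14*2, beta has omega^11*8
Term 2: alpha has omega^10*9, beta has omega^0*0
Term 3: alpha has omega^8*4, beta has omega^0*0
Result: alpha > beta

alpha > beta


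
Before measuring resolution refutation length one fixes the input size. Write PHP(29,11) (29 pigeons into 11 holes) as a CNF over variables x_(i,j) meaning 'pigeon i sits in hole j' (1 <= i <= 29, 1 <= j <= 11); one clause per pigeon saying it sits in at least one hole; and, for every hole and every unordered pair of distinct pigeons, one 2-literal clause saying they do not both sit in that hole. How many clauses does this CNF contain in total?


PHP(29,11): 29 pigeons, 11 holes, 29*11 = 319 variables.
- pigeon clauses: one per pigeon -> 29 clauses
- hole clauses: 11 holes * C(29,2) = 11 * 406 -> 4466 clauses
Total clauses = 29 + 4466 = 4495

4495


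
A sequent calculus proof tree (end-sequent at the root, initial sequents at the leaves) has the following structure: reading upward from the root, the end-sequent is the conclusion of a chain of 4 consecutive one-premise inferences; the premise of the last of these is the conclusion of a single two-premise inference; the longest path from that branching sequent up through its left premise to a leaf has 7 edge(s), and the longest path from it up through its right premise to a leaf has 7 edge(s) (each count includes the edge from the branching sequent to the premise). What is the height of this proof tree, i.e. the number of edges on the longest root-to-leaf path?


Longest path through the left premise: 7 edges (measured from the branching sequent)
Longest path through the right premise: 7 edges
Height of the subtree rooted at the branching sequent: max(7, 7) = 7
The branching sequent sits 4 edges above the root (the chain of one-premise inferences), so height = 7 + 4 = 11

11


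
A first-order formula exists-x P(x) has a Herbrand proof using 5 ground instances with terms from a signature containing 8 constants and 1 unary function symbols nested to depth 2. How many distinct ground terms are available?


Herbrand terms by depth:
Depth 0: 8 constants
Depth 1: 8 new terms (running total: 16)
Depth 2: 8 new terms (running total: 24)
Total distinct ground terms = 24

24


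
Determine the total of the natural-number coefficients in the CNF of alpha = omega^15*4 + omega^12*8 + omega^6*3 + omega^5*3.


CNF: omega^15*4 + omega^12*8 + omega^6*3 + omega^5*3
Coefficients: 4 + 8 + 3 + 3 = 18

18


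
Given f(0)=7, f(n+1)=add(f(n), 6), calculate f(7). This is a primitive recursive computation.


f(0) = 7
f(1) = add(f(0), 6) = add(7, 6) = 13
f(2) = add(f(1), 6) = add(13, 6) = 19
f(3) = add(f(2), 6) = add(19, 6) = 25
f(4) = add(f(3), 6) = add(25, 6) = 31
f(5) = add(f(4), 6) = add(31, 6) = 37
f(6) = add(f(5), 6) = add(37, 6) = 43
f(7) = add(f(6), 6) = add(43, 6) = 49


49


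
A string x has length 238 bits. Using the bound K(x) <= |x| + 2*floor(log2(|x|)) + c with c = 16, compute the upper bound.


floor(log2(238)) = 7
2 * 7 = 14
K(x) <= 238 + 14 + 16 = 268

268


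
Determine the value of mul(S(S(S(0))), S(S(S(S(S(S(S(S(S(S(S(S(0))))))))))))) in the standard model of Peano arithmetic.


mul(S^3(0), S^12(0)):
S^3(0) = 3
S^12(0) = 12
3 * 12 = 36

36


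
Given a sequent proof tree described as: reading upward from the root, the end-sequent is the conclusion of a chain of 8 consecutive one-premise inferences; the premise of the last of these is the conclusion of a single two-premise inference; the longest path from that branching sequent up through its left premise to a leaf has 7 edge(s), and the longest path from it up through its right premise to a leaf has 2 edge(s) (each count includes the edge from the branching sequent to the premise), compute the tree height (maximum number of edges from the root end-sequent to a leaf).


Longest path through the left premise: 7 edges (measured from the branching sequent)
Longest path through the right premise: 2 edges
Height of the subtree rooted at the branching sequent: max(7, 2) = 7
The branching sequent sits 8 edges above the root (the chain of one-premise inferences), so height = 7 + 8 = 15

15


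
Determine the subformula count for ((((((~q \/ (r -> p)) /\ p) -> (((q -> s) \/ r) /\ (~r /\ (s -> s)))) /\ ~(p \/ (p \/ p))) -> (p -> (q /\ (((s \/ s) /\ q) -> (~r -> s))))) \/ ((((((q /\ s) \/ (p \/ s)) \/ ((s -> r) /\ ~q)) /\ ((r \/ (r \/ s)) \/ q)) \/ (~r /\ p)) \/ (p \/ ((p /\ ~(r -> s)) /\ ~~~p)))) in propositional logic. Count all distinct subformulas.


Formula: ((((((~q \/ (r -> p)) /\ p) -> (((q -> s) \/ r) /\ (~r /\ (s -> s)))) /\ ~(p \/ (p \/ p))) -> (p -> (q /\ (((s \/ s) /\ q) -> (~r -> s))))) \/ ((((((q /\ s) \/ (p \/ s)) \/ ((s -> r) /\ ~q)) /\ ((r \/ (r \/ s)) \/ q)) \/ (~r /\ p)) \/ (p \/ ((p /\ ~(r -> s)) /\ ~~~p))))
Subformulas found:
  1. r
  2. p
  3. q
  4. s
  5. ~p
  6. ~r
  7. ~q
  8. ~~p
  9. ~~~p
  10. (s \/ s)
  11. (s -> r)
  12. (r \/ s)
  13. (r -> p)
  14. (q -> s)
  15. (p \/ p)
  16. (q /\ s)
  17. (p \/ s)
  18. (r -> s)
  19. (s -> s)
  20. (~r -> s)
  21. (~r /\ p)
  22. ~(r -> s)
  23. (r \/ (r \/ s))
  24. ((s \/ s) /\ q)
  25. (p \/ (p \/ p))
  26. ((q -> s) \/ r)
  27. ((s -> r) /\ ~q)
  28. (~r /\ (s -> s))
  29. ~(p \/ (p \/ p))
  30. (p /\ ~(r -> s))
  31. (~q \/ (r -> p))
  32. ((q /\ s) \/ (p \/ s))
  33. ((r \/ (r \/ s)) \/ q)
  34. ((~q \/ (r -> p)) /\ p)
  35. ((p /\ ~(r -> s)) /\ ~~~p)
  36. (((s \/ s) /\ q) -> (~r -> s))
  37. (p \/ ((p /\ ~(r -> s)) /\ ~~~p))
  38. (((q -> s) \/ r) /\ (~r /\ (s -> s)))
  39. (q /\ (((s \/ s) /\ q) -> (~r -> s)))
  40. (((q /\ s) \/ (p \/ s)) \/ ((s -> r) /\ ~q))
  41. (p -> (q /\ (((s \/ s) /\ q) -> (~r -> s))))
  42. (((~q \/ (r -> p)) /\ p) -> (((q -> s) \/ r) /\ (~r /\ (s -> s))))
  43. ((((q /\ s) \/ (p \/ s)) \/ ((s -> r) /\ ~q)) /\ ((r \/ (r \/ s)) \/ q))
  44. (((((q /\ s) \/ (p \/ s)) \/ ((s -> r) /\ ~q)) /\ ((r \/ (r \/ s)) \/ q)) \/ (~r /\ p))
  45. ((((~q \/ (r -> p)) /\ p) -> (((q -> s) \/ r) /\ (~r /\ (s -> s)))) /\ ~(p \/ (p \/ p)))
  46. ((((((q /\ s) \/ (p \/ s)) \/ ((s -> r) /\ ~q)) /\ ((r \/ (r \/ s)) \/ q)) \/ (~r /\ p)) \/ (p \/ ((p /\ ~(r -> s)) /\ ~~~p)))
  47. (((((~q \/ (r -> p)) /\ p) -> (((q -> s) \/ r) /\ (~r /\ (s -> s)))) /\ ~(p \/ (p \/ p))) -> (p -> (q /\ (((s \/ s) /\ q) -> (~r -> s)))))
  48. ((((((~q \/ (r -> p)) /\ p) -> (((q -> s) \/ r) /\ (~r /\ (s -> s)))) /\ ~(p \/ (p \/ p))) -> (p -> (q /\ (((s \/ s) /\ q) -> (~r -> s))))) \/ ((((((q /\ s) \/ (p \/ s)) \/ ((s -> r) /\ ~q)) /\ ((r \/ (r \/ s)) \/ q)) \/ (~r /\ p)) \/ (p \/ ((p /\ ~(r -> s)) /\ ~~~p))))
Total distinct subformulas = 48

48


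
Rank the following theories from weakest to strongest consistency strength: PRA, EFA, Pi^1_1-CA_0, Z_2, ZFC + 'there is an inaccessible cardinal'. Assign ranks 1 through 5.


Ordering by consistency strength:
1. EFA
2. PRA
3. Pi^1_1-CA_0
4. Z_2
5. ZFC + 'there is an inaccessible cardinal'


PRA=2, EFA=1, Pi^1_1-CA_0=3, Z_2=4, ZFC + 'there is an inaccessible cardinal'=5


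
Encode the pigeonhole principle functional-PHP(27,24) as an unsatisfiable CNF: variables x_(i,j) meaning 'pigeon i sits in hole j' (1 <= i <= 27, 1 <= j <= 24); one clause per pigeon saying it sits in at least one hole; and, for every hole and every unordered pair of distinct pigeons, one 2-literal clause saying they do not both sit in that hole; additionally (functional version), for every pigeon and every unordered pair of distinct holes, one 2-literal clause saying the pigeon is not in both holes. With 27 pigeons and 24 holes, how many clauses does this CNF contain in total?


functional-PHP(27,24): 27 pigeons, 24 holes, 27*24 = 648 variables.
- pigeon clauses: one per pigeon -> 27 clauses
- hole clauses: 24 holes * C(27,2) = 24 * 351 -> 8424 clauses
- functional clauses: 27 pigeons * C(24,2) = 27 * 276 -> 7452 clauses
Total clauses = 27 + 8424 + 7452 = 15903

15903


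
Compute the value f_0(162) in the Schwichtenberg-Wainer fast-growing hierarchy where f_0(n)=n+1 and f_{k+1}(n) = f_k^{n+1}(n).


f_0(162) = 162 + 1 = 163

163
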